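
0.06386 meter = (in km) 6.386e-05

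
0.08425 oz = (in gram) 2.388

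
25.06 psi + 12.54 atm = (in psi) 209.3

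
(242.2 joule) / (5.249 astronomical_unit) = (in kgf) 3.145e-11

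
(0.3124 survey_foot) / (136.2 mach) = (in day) 2.376e-11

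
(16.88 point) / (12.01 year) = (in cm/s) 1.572e-09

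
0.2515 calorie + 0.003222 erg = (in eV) 6.568e+18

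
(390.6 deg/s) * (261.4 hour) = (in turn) 1.021e+06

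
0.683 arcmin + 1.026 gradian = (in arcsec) 3365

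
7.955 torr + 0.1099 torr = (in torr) 8.065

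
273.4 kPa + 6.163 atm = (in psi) 130.2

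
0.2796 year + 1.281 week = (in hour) 2665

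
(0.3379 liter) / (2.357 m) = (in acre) 3.543e-08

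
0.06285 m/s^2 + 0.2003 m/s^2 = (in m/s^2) 0.2631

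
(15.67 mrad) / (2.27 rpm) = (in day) 7.63e-07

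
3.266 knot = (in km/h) 6.049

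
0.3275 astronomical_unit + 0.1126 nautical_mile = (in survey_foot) 1.607e+11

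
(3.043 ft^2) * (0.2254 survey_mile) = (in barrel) 645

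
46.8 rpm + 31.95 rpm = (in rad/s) 8.247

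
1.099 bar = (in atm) 1.085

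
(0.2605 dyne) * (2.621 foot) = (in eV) 1.299e+13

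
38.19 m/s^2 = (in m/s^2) 38.19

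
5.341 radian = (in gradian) 340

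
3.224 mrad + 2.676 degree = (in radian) 0.04993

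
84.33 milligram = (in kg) 8.433e-05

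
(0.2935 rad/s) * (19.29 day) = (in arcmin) 1.682e+09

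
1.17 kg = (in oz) 41.27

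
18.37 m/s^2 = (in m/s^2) 18.37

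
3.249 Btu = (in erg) 3.428e+10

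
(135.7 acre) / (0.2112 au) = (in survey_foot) 5.702e-05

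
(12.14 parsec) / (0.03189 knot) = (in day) 2.643e+14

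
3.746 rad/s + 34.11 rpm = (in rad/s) 7.318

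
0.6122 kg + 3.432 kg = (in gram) 4044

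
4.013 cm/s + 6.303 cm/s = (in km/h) 0.3714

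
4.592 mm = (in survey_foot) 0.01507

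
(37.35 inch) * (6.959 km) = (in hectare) 0.6602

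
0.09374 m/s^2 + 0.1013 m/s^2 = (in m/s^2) 0.195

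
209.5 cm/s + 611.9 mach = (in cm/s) 2.084e+07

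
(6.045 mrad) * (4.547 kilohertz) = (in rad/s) 27.49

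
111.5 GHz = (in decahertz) 1.115e+10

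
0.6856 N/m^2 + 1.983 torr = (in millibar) 2.651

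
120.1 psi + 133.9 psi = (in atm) 17.28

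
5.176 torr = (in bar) 0.006901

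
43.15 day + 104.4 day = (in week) 21.08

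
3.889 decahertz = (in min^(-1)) 2333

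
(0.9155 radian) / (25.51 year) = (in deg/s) 6.52e-08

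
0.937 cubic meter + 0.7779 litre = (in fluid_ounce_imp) 3.301e+04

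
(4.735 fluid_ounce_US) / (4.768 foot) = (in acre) 2.381e-08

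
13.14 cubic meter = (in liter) 1.314e+04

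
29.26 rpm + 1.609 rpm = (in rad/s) 3.233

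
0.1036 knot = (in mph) 0.1192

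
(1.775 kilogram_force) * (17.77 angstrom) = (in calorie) 7.393e-09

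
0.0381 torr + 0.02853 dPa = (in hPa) 0.05082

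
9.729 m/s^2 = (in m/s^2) 9.729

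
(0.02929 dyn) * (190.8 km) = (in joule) 0.05589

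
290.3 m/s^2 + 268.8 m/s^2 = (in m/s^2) 559.1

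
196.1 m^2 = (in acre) 0.04846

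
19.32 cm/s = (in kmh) 0.6955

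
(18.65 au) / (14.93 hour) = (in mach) 1.524e+05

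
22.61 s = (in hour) 0.006281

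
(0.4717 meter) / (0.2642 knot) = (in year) 1.1e-07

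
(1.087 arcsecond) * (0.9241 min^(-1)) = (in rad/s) 8.117e-08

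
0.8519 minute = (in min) 0.8519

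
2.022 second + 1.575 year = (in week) 82.13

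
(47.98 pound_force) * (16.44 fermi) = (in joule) 3.509e-12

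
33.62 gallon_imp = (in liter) 152.8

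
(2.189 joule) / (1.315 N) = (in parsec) 5.395e-17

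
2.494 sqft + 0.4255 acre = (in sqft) 1.854e+04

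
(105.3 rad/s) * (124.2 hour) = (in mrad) 4.708e+10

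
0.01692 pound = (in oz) 0.2707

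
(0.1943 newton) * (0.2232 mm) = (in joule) 4.337e-05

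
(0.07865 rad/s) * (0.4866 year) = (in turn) 1.921e+05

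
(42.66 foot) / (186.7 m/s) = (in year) 2.208e-09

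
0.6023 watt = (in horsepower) 0.0008077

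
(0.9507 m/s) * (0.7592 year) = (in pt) 6.452e+10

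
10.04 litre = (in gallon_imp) 2.208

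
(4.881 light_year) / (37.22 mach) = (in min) 6.073e+10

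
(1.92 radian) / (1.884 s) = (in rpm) 9.732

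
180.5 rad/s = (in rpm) 1724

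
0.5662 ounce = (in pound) 0.03539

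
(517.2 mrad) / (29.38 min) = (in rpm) 0.002802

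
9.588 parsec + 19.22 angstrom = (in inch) 1.165e+19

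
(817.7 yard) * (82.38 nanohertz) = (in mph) 0.0001378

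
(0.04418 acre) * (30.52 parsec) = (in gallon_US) 4.448e+22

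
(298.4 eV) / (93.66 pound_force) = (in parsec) 3.719e-36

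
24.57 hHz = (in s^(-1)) 2457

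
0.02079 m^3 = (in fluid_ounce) 703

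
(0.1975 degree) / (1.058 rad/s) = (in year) 1.033e-10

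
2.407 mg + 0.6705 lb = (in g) 304.1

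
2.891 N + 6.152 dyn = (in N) 2.891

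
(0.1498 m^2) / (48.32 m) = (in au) 2.072e-14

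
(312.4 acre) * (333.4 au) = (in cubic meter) 6.306e+19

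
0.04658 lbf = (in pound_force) 0.04658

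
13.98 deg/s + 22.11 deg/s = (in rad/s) 0.6299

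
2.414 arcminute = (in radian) 0.0007022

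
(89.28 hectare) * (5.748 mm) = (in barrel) 3.228e+04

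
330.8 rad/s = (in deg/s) 1.895e+04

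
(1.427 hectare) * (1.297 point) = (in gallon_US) 1725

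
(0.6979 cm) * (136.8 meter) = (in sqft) 10.28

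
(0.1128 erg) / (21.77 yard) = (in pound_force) 1.274e-10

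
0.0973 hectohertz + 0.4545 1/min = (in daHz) 0.9738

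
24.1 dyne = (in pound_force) 5.418e-05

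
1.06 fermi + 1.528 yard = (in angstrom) 1.397e+10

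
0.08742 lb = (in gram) 39.65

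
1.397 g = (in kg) 0.001397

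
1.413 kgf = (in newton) 13.86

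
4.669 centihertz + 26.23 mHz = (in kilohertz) 7.292e-05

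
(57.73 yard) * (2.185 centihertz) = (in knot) 2.242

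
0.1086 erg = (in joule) 1.086e-08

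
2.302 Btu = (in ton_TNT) 5.805e-07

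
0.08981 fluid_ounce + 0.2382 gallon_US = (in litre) 0.9043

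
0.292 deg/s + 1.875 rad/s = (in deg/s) 107.7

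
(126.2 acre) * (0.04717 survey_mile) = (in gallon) 1.024e+10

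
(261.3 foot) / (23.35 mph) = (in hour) 0.002119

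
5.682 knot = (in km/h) 10.52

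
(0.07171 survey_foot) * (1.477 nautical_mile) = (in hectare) 0.005979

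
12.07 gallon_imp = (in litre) 54.87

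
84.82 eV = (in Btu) 1.288e-20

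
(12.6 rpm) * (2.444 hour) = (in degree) 6.652e+05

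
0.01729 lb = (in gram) 7.843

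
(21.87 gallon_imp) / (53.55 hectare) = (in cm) 1.857e-05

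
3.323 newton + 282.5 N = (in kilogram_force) 29.15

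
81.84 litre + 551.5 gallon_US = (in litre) 2169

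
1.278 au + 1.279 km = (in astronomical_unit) 1.278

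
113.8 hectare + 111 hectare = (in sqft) 2.42e+07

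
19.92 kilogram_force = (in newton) 195.3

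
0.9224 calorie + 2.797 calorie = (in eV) 9.713e+19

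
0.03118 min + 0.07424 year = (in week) 3.871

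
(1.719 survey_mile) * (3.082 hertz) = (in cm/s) 8.526e+05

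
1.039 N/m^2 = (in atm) 1.025e-05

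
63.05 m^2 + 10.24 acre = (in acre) 10.26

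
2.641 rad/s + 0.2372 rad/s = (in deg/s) 164.9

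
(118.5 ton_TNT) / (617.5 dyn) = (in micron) 8.029e+19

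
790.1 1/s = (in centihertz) 7.901e+04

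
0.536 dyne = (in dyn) 0.536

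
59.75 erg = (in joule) 5.975e-06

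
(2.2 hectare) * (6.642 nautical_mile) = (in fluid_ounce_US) 9.151e+12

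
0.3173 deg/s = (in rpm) 0.05288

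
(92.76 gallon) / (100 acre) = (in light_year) 9.171e-23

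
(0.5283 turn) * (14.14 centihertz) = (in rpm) 4.482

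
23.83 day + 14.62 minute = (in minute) 3.433e+04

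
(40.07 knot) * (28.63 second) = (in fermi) 5.902e+17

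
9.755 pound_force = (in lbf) 9.755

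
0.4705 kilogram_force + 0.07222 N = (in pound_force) 1.054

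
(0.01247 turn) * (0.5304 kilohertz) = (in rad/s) 41.56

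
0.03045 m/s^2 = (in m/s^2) 0.03045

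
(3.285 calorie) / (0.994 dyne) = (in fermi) 1.383e+21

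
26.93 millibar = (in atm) 0.02658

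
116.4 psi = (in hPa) 8025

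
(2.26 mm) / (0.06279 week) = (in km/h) 2.142e-07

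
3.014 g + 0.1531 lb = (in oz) 2.556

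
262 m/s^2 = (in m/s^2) 262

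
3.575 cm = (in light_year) 3.779e-18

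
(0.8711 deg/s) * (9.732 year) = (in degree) 2.673e+08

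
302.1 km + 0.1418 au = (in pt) 6.013e+13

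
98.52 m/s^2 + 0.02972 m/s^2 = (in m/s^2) 98.55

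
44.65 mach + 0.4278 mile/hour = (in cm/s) 1.52e+06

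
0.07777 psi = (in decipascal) 5362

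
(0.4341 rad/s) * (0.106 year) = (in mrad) 1.451e+09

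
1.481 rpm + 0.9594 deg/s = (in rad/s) 0.1718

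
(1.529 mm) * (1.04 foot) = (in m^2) 0.0004847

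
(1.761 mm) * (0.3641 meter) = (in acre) 1.584e-07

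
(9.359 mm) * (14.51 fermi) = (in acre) 3.356e-20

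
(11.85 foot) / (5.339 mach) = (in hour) 5.519e-07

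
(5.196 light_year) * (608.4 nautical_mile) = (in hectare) 5.539e+18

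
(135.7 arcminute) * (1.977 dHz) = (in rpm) 0.07452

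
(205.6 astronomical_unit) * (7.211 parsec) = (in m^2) 6.844e+30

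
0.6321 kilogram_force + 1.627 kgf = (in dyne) 2.215e+06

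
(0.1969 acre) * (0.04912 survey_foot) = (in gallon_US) 3152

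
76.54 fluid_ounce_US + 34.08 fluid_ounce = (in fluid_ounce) 110.6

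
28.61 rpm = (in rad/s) 2.996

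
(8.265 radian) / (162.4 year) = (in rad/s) 1.614e-09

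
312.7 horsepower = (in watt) 2.332e+05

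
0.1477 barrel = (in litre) 23.48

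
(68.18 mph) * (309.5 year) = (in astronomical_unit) 1.989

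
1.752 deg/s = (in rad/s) 0.03058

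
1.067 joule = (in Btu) 0.001011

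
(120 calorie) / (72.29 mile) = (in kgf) 0.0004401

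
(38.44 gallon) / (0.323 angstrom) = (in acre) 1.113e+06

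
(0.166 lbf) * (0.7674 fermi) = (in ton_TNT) 1.354e-25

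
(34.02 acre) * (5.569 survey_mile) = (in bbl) 7.761e+09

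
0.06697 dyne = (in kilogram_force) 6.829e-08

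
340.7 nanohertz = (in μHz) 0.3407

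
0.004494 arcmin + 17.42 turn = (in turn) 17.42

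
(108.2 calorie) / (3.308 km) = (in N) 0.1369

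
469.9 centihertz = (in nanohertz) 4.699e+09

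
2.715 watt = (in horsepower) 0.003641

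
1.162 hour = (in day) 0.04842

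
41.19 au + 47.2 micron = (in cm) 6.162e+14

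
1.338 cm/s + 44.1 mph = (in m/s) 19.73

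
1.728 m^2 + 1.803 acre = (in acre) 1.803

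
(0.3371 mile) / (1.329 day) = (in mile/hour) 0.01057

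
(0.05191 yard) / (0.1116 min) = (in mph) 0.01586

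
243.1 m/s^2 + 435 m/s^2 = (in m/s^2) 678.1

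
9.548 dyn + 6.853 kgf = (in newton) 67.21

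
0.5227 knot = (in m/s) 0.2689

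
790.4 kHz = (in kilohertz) 790.4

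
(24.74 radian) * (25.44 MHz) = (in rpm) 6.01e+09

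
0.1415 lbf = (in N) 0.6294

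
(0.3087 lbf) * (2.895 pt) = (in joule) 0.001402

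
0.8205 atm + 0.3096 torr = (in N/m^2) 8.318e+04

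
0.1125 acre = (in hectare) 0.04553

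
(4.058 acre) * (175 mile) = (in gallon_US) 1.222e+12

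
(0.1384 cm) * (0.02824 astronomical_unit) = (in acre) 1445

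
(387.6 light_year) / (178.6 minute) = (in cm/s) 3.422e+16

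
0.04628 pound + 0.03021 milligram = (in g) 20.99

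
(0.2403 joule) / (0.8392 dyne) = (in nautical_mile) 15.46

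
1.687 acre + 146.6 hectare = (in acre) 363.9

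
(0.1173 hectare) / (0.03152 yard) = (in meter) 4.07e+04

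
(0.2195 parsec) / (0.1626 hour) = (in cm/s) 1.157e+15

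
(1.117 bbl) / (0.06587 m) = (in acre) 0.0006662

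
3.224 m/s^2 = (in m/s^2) 3.224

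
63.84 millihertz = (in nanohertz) 6.384e+07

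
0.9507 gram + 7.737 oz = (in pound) 0.4857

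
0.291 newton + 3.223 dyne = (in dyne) 2.91e+04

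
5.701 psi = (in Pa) 3.931e+04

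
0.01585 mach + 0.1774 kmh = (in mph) 12.18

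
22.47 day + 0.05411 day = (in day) 22.52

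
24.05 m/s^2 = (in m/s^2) 24.05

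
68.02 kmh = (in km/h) 68.02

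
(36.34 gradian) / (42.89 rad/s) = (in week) 2.201e-08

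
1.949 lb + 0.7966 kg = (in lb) 3.705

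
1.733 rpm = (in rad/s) 0.1815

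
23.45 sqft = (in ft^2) 23.45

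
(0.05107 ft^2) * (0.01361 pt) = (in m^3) 2.278e-08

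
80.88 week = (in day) 566.2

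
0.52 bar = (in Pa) 5.2e+04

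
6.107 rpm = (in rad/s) 0.6395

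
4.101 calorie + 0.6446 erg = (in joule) 17.16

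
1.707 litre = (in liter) 1.707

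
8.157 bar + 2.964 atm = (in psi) 161.9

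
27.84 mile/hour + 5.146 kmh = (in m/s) 13.88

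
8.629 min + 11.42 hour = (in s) 4.163e+04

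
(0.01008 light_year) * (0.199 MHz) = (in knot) 3.689e+19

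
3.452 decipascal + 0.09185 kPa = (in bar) 0.000922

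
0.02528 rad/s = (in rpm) 0.2414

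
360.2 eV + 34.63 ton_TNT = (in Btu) 1.373e+08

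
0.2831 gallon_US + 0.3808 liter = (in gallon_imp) 0.3195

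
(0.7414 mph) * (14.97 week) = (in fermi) 3.001e+21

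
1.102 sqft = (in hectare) 1.024e-05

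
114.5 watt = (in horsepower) 0.1535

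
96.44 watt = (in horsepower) 0.1293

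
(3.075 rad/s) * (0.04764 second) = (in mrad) 146.5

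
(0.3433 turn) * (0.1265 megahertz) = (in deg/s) 1.563e+07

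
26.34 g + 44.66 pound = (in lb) 44.72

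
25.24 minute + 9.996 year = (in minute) 5.254e+06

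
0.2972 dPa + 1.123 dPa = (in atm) 1.402e-06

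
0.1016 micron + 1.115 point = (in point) 1.115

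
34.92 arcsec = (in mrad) 0.1693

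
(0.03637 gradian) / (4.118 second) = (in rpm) 0.001325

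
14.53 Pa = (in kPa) 0.01453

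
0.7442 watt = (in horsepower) 0.000998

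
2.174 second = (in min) 0.03623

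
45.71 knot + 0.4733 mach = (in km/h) 664.8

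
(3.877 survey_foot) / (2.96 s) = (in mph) 0.893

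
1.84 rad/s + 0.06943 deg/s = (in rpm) 17.58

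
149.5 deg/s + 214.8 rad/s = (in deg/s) 1.246e+04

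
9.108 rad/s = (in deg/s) 521.8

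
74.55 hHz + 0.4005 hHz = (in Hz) 7495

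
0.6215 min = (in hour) 0.01036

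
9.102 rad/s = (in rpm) 86.92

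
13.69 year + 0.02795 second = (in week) 713.8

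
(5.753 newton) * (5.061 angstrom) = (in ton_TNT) 6.959e-19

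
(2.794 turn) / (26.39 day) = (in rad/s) 7.699e-06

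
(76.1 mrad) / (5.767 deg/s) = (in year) 2.397e-08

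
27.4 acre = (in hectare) 11.09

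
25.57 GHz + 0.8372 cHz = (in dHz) 2.557e+11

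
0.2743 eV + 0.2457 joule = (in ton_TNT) 5.872e-11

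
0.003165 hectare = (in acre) 0.007821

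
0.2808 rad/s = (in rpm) 2.681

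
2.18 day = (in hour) 52.32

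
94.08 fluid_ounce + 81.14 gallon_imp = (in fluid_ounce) 1.257e+04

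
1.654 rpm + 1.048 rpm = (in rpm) 2.702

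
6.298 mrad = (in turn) 0.001002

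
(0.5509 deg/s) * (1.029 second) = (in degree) 0.5669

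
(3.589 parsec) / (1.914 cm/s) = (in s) 5.786e+18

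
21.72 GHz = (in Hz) 2.172e+10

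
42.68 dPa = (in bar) 4.268e-05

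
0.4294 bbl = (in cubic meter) 0.06827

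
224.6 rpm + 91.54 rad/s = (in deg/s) 6592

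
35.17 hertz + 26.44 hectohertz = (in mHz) 2.679e+06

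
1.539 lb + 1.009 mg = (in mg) 6.981e+05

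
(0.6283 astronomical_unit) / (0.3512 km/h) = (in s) 9.635e+11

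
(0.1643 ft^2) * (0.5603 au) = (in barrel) 8.047e+09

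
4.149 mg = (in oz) 0.0001464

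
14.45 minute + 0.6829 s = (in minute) 14.46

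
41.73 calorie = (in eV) 1.09e+21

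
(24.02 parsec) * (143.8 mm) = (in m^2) 1.066e+17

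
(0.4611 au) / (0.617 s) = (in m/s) 1.118e+11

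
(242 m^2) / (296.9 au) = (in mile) 3.386e-15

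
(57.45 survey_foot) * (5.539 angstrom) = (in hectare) 9.699e-13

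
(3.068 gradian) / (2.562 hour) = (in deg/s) 0.0002994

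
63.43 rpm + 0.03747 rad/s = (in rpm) 63.79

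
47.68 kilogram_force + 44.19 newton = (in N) 511.8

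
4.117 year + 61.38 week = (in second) 1.67e+08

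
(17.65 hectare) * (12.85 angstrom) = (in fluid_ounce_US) 7.669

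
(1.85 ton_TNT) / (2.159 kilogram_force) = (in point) 1.036e+12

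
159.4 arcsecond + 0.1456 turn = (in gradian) 58.29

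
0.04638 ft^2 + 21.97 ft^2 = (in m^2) 2.045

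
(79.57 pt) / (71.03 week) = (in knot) 1.27e-09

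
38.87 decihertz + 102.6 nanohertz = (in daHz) 0.3887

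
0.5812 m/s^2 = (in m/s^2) 0.5812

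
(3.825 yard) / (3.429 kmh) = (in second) 3.672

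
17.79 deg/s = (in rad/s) 0.3105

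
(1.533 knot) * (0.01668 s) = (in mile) 8.174e-06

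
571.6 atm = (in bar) 579.2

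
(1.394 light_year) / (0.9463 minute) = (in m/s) 2.323e+14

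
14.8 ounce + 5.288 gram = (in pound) 0.9367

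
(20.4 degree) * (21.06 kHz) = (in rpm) 7.16e+04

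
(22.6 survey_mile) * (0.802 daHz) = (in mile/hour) 6.525e+05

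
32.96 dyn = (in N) 0.0003296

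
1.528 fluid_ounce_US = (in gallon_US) 0.01194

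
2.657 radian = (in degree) 152.2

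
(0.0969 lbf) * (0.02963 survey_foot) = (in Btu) 3.69e-06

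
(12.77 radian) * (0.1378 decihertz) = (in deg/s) 10.08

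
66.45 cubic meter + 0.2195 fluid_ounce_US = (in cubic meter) 66.45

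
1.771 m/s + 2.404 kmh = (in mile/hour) 5.455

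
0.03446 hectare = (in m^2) 344.6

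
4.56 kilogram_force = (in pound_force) 10.05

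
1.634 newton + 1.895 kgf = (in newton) 20.22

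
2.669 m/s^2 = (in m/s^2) 2.669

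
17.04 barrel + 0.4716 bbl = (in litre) 2784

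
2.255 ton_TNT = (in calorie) 2.255e+09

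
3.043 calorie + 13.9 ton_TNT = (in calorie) 1.39e+10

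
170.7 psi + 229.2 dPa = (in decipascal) 1.177e+07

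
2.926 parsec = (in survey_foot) 2.962e+17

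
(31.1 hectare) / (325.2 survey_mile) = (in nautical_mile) 0.0003209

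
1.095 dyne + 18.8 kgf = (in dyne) 1.844e+07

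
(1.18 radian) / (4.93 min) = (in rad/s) 0.003989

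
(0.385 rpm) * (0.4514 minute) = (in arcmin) 3754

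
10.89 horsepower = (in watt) 8121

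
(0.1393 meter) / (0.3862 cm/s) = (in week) 5.964e-05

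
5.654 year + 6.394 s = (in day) 2064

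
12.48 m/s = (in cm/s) 1248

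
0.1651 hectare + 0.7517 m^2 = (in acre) 0.4082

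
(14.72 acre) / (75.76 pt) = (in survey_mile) 1385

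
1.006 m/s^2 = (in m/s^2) 1.006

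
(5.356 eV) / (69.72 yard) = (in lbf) 3.026e-21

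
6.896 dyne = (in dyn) 6.896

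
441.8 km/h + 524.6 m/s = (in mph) 1448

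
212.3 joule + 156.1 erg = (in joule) 212.3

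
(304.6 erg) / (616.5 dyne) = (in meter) 0.004941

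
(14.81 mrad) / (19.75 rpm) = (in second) 0.007161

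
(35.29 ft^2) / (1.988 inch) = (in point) 1.84e+05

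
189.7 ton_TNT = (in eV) 4.954e+30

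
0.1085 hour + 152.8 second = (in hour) 0.1509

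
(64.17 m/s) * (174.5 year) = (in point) 1.001e+15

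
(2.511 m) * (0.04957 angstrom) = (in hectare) 1.245e-15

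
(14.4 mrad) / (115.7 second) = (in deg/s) 0.007131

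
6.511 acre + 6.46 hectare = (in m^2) 9.095e+04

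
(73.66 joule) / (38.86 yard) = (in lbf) 0.466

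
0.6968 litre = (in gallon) 0.1841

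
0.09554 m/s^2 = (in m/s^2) 0.09554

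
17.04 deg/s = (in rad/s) 0.2974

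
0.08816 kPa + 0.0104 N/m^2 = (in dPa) 881.7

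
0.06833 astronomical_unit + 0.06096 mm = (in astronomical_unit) 0.06833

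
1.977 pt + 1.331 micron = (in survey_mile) 4.342e-07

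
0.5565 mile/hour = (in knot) 0.4836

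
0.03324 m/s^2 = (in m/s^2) 0.03324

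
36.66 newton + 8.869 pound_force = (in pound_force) 17.11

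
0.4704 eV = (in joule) 7.537e-20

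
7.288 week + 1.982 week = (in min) 9.344e+04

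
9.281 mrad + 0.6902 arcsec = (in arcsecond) 1915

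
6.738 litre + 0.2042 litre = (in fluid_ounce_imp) 244.3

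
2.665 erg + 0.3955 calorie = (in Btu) 0.001568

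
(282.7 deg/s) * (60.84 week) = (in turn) 2.89e+07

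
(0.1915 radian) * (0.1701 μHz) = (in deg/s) 1.866e-06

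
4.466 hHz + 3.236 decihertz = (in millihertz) 4.469e+05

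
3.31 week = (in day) 23.17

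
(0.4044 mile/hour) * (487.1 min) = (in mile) 3.283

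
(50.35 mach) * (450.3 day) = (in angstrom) 6.67e+21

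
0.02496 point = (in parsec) 2.854e-22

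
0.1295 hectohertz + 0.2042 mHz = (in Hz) 12.95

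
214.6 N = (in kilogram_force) 21.88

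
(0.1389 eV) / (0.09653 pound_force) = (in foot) 1.7e-19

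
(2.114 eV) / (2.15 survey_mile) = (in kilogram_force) 9.982e-24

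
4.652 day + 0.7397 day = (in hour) 129.4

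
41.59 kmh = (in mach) 0.03393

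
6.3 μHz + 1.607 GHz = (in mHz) 1.607e+12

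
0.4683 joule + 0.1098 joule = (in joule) 0.5781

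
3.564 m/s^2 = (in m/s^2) 3.564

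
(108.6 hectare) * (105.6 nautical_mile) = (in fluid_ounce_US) 7.182e+15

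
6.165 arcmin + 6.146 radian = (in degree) 352.2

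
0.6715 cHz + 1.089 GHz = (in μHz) 1.089e+15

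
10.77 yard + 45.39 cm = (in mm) 1.03e+04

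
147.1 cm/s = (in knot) 2.859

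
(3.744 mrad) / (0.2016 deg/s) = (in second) 1.064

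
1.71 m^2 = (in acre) 0.0004226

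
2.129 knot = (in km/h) 3.943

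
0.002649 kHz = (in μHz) 2.649e+06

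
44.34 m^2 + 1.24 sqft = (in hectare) 0.004446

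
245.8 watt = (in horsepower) 0.3296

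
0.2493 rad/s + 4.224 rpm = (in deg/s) 39.63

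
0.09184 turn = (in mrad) 577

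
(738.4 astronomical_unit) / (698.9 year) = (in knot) 9742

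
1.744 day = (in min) 2511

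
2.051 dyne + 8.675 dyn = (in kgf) 1.094e-05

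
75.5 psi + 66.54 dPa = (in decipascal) 5.206e+06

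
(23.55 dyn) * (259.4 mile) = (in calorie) 23.5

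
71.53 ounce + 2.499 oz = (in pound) 4.627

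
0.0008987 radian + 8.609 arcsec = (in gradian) 0.05987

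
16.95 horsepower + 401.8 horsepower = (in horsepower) 418.8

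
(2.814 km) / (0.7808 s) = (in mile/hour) 8062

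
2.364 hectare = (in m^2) 2.364e+04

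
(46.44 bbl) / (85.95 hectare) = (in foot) 2.818e-05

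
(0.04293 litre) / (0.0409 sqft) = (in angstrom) 1.13e+08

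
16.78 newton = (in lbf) 3.772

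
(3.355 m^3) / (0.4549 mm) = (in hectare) 0.7375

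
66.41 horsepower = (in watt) 4.952e+04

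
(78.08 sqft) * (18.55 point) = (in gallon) 12.54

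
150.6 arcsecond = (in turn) 0.0001162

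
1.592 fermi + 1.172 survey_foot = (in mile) 0.000222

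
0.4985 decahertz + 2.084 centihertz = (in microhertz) 5.006e+06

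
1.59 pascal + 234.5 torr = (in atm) 0.3086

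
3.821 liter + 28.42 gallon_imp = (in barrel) 0.8367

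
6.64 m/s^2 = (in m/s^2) 6.64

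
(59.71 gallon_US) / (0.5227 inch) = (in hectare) 0.001702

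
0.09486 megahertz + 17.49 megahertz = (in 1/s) 1.758e+07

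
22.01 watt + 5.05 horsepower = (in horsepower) 5.08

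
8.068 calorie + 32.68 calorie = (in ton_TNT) 4.075e-08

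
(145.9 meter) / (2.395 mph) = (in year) 4.321e-06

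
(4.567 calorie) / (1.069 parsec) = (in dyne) 5.793e-11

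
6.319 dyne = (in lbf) 1.421e-05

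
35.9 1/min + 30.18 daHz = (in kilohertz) 0.3024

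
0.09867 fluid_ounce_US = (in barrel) 1.835e-05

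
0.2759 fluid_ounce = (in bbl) 5.132e-05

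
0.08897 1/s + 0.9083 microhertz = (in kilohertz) 8.897e-05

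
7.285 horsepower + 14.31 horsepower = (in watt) 1.61e+04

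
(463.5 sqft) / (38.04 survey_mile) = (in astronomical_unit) 4.702e-15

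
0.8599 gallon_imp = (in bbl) 0.02459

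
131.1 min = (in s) 7866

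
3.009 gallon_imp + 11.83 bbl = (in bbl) 11.92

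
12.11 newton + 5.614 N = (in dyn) 1.772e+06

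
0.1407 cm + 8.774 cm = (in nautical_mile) 4.814e-05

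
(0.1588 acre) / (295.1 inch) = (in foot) 281.3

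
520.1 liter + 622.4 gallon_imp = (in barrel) 21.07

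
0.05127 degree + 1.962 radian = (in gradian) 125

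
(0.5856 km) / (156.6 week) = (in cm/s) 0.0006183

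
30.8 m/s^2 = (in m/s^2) 30.8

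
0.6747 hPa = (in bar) 0.0006747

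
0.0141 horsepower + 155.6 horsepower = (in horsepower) 155.6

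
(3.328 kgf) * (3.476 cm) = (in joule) 1.134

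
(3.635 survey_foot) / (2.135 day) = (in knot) 1.168e-05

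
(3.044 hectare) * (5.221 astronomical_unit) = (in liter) 2.378e+19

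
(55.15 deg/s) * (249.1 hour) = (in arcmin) 2.967e+09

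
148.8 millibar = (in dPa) 1.488e+05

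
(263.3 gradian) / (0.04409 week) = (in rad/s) 0.0001551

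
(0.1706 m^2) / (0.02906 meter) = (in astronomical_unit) 3.924e-11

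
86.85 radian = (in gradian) 5529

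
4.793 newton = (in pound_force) 1.078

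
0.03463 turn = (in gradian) 13.85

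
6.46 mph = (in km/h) 10.4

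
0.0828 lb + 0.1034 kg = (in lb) 0.3108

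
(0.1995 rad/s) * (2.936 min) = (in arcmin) 1.208e+05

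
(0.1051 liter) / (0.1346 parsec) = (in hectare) 2.531e-24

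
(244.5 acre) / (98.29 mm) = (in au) 6.729e-05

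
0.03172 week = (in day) 0.222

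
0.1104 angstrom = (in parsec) 3.578e-28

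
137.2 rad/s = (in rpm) 1310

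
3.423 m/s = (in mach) 0.01005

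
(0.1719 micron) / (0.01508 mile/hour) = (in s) 2.55e-05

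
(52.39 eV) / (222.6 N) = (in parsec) 1.222e-36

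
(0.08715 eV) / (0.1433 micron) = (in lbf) 2.191e-14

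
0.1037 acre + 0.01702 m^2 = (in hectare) 0.04197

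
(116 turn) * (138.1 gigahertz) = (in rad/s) 1.007e+14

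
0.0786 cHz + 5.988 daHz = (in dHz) 598.8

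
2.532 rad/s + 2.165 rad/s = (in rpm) 44.85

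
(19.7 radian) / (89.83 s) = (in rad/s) 0.2193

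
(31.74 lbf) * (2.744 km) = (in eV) 2.418e+24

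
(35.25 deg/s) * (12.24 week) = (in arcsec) 9.394e+11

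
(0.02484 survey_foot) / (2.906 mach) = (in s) 7.652e-06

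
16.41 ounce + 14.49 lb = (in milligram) 7.038e+06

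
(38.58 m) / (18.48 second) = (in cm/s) 208.8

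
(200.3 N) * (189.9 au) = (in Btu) 5.393e+12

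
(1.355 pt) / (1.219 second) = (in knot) 0.0007623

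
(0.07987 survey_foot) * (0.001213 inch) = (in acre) 1.853e-10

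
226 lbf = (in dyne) 1.005e+08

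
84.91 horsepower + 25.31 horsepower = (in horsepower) 110.2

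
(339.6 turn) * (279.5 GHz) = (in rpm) 5.695e+15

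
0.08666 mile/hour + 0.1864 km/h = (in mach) 0.0002658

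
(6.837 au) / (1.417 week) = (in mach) 3505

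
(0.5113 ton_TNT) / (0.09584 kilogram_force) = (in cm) 2.276e+11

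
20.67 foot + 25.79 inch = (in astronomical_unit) 4.649e-11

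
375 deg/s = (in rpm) 62.5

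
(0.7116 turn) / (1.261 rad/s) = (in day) 4.104e-05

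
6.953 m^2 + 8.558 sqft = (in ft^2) 83.4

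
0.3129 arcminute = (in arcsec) 18.77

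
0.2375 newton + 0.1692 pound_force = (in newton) 0.9901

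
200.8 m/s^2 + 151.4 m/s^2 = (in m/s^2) 352.2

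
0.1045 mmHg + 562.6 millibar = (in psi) 8.162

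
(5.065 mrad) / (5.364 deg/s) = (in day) 6.262e-07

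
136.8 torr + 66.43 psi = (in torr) 3572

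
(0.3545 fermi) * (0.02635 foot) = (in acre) 7.035e-22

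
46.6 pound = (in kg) 21.14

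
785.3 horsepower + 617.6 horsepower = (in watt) 1.046e+06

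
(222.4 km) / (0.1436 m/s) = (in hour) 430.2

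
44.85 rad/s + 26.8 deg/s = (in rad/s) 45.32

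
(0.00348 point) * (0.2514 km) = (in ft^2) 0.003322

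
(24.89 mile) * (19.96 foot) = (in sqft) 2.623e+06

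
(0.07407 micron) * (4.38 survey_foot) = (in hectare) 9.889e-12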